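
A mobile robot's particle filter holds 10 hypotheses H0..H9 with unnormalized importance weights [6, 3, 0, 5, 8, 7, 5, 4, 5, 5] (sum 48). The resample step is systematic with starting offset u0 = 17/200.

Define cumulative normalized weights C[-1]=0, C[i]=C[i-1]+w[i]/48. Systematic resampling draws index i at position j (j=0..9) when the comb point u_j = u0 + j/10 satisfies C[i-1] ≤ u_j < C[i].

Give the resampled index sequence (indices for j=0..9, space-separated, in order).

0 1 3 4 5 5 6 7 8 9

C = [1/8, 3/16, 3/16, 7/24, 11/24, 29/48, 17/24, 19/24, 43/48, 1]
j=0: u_0=17/200 ∈ [0, 1/8) → index 0
j=1: u_1=37/200 ∈ [1/8, 3/16) → index 1
j=2: u_2=57/200 ∈ [3/16, 7/24) → index 3
j=3: u_3=77/200 ∈ [7/24, 11/24) → index 4
j=4: u_4=97/200 ∈ [11/24, 29/48) → index 5
j=5: u_5=117/200 ∈ [11/24, 29/48) → index 5
j=6: u_6=137/200 ∈ [29/48, 17/24) → index 6
j=7: u_7=157/200 ∈ [17/24, 19/24) → index 7
j=8: u_8=177/200 ∈ [19/24, 43/48) → index 8
j=9: u_9=197/200 ∈ [43/48, 1) → index 9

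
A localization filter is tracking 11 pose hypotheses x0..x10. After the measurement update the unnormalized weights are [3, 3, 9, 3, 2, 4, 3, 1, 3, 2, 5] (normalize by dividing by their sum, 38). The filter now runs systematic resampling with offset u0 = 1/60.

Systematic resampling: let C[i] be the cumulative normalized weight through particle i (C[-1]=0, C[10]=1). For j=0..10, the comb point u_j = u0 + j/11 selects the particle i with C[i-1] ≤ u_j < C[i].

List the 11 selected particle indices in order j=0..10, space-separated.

C = [3/38, 3/19, 15/38, 9/19, 10/19, 12/19, 27/38, 14/19, 31/38, 33/38, 1]
j=0: u_0=1/60 ∈ [0, 3/38) → index 0
j=1: u_1=71/660 ∈ [3/38, 3/19) → index 1
j=2: u_2=131/660 ∈ [3/19, 15/38) → index 2
j=3: u_3=191/660 ∈ [3/19, 15/38) → index 2
j=4: u_4=251/660 ∈ [3/19, 15/38) → index 2
j=5: u_5=311/660 ∈ [15/38, 9/19) → index 3
j=6: u_6=371/660 ∈ [10/19, 12/19) → index 5
j=7: u_7=431/660 ∈ [12/19, 27/38) → index 6
j=8: u_8=491/660 ∈ [14/19, 31/38) → index 8
j=9: u_9=551/660 ∈ [31/38, 33/38) → index 9
j=10: u_10=611/660 ∈ [33/38, 1) → index 10

0 1 2 2 2 3 5 6 8 9 10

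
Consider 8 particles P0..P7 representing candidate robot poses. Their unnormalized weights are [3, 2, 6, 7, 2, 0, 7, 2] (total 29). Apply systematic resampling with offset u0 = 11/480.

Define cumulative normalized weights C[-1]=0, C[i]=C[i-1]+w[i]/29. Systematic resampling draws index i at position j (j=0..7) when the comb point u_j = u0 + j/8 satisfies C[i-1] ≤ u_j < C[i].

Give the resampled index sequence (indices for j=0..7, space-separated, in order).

C = [3/29, 5/29, 11/29, 18/29, 20/29, 20/29, 27/29, 1]
j=0: u_0=11/480 ∈ [0, 3/29) → index 0
j=1: u_1=71/480 ∈ [3/29, 5/29) → index 1
j=2: u_2=131/480 ∈ [5/29, 11/29) → index 2
j=3: u_3=191/480 ∈ [11/29, 18/29) → index 3
j=4: u_4=251/480 ∈ [11/29, 18/29) → index 3
j=5: u_5=311/480 ∈ [18/29, 20/29) → index 4
j=6: u_6=371/480 ∈ [20/29, 27/29) → index 6
j=7: u_7=431/480 ∈ [20/29, 27/29) → index 6

0 1 2 3 3 4 6 6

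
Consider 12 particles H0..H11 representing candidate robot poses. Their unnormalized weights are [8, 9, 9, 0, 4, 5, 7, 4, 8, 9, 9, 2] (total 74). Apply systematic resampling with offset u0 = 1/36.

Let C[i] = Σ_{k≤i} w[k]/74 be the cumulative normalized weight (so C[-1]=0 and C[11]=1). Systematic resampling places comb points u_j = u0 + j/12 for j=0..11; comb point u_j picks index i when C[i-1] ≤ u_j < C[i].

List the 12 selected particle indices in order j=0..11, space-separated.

C = [4/37, 17/74, 13/37, 13/37, 15/37, 35/74, 21/37, 23/37, 27/37, 63/74, 36/37, 1]
j=0: u_0=1/36 ∈ [0, 4/37) → index 0
j=1: u_1=1/9 ∈ [4/37, 17/74) → index 1
j=2: u_2=7/36 ∈ [4/37, 17/74) → index 1
j=3: u_3=5/18 ∈ [17/74, 13/37) → index 2
j=4: u_4=13/36 ∈ [13/37, 15/37) → index 4
j=5: u_5=4/9 ∈ [15/37, 35/74) → index 5
j=6: u_6=19/36 ∈ [35/74, 21/37) → index 6
j=7: u_7=11/18 ∈ [21/37, 23/37) → index 7
j=8: u_8=25/36 ∈ [23/37, 27/37) → index 8
j=9: u_9=7/9 ∈ [27/37, 63/74) → index 9
j=10: u_10=31/36 ∈ [63/74, 36/37) → index 10
j=11: u_11=17/18 ∈ [63/74, 36/37) → index 10

0 1 1 2 4 5 6 7 8 9 10 10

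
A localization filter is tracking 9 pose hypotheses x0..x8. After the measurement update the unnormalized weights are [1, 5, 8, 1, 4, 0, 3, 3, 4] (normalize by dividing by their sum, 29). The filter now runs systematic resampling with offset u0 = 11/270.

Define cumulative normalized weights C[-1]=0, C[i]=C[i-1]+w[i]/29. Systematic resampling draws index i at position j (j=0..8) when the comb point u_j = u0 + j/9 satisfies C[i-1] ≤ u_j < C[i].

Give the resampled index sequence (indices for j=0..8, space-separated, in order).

C = [1/29, 6/29, 14/29, 15/29, 19/29, 19/29, 22/29, 25/29, 1]
j=0: u_0=11/270 ∈ [1/29, 6/29) → index 1
j=1: u_1=41/270 ∈ [1/29, 6/29) → index 1
j=2: u_2=71/270 ∈ [6/29, 14/29) → index 2
j=3: u_3=101/270 ∈ [6/29, 14/29) → index 2
j=4: u_4=131/270 ∈ [14/29, 15/29) → index 3
j=5: u_5=161/270 ∈ [15/29, 19/29) → index 4
j=6: u_6=191/270 ∈ [19/29, 22/29) → index 6
j=7: u_7=221/270 ∈ [22/29, 25/29) → index 7
j=8: u_8=251/270 ∈ [25/29, 1) → index 8

1 1 2 2 3 4 6 7 8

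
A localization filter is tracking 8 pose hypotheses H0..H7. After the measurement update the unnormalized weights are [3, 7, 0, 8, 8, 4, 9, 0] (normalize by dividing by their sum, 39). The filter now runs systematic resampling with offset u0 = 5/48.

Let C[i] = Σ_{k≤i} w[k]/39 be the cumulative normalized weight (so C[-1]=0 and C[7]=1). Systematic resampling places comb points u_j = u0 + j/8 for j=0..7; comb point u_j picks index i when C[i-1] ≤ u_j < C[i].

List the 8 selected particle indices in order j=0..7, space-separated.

C = [1/13, 10/39, 10/39, 6/13, 2/3, 10/13, 1, 1]
j=0: u_0=5/48 ∈ [1/13, 10/39) → index 1
j=1: u_1=11/48 ∈ [1/13, 10/39) → index 1
j=2: u_2=17/48 ∈ [10/39, 6/13) → index 3
j=3: u_3=23/48 ∈ [6/13, 2/3) → index 4
j=4: u_4=29/48 ∈ [6/13, 2/3) → index 4
j=5: u_5=35/48 ∈ [2/3, 10/13) → index 5
j=6: u_6=41/48 ∈ [10/13, 1) → index 6
j=7: u_7=47/48 ∈ [10/13, 1) → index 6

1 1 3 4 4 5 6 6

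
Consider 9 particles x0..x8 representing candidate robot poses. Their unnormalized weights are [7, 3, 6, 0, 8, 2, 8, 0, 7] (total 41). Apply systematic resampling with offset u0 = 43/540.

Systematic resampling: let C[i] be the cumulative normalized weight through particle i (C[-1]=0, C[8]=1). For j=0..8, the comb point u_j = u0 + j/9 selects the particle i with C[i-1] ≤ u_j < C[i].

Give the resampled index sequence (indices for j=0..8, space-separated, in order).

0 1 2 4 4 6 6 8 8

C = [7/41, 10/41, 16/41, 16/41, 24/41, 26/41, 34/41, 34/41, 1]
j=0: u_0=43/540 ∈ [0, 7/41) → index 0
j=1: u_1=103/540 ∈ [7/41, 10/41) → index 1
j=2: u_2=163/540 ∈ [10/41, 16/41) → index 2
j=3: u_3=223/540 ∈ [16/41, 24/41) → index 4
j=4: u_4=283/540 ∈ [16/41, 24/41) → index 4
j=5: u_5=343/540 ∈ [26/41, 34/41) → index 6
j=6: u_6=403/540 ∈ [26/41, 34/41) → index 6
j=7: u_7=463/540 ∈ [34/41, 1) → index 8
j=8: u_8=523/540 ∈ [34/41, 1) → index 8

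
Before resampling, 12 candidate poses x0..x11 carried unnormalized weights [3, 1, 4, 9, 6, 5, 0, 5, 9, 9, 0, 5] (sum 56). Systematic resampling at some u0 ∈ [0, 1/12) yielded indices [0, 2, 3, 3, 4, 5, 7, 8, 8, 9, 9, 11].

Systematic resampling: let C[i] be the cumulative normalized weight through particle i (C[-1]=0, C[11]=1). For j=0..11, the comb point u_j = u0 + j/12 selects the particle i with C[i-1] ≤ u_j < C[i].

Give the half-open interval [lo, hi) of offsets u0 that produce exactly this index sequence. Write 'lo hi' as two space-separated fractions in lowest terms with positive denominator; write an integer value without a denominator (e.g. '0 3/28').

C = [3/56, 1/14, 1/7, 17/56, 23/56, 1/2, 1/2, 33/56, 3/4, 51/56, 51/56, 1]
j=0 picked index 0: u0 ∈ [0, 3/56)
j=1 picked index 2: u0 ∈ [-1/84, 5/84)
j=2 picked index 3: u0 ∈ [-1/42, 23/168)
j=3 picked index 3: u0 ∈ [-3/28, 3/56)
j=4 picked index 4: u0 ∈ [-5/168, 13/168)
j=5 picked index 5: u0 ∈ [-1/168, 1/12)
j=6 picked index 7: u0 ∈ [0, 5/56)
j=7 picked index 8: u0 ∈ [1/168, 1/6)
j=8 picked index 8: u0 ∈ [-13/168, 1/12)
j=9 picked index 9: u0 ∈ [0, 9/56)
j=10 picked index 9: u0 ∈ [-1/12, 13/168)
j=11 picked index 11: u0 ∈ [-1/168, 1/12)
intersection: [1/168, 3/56)

1/168 3/56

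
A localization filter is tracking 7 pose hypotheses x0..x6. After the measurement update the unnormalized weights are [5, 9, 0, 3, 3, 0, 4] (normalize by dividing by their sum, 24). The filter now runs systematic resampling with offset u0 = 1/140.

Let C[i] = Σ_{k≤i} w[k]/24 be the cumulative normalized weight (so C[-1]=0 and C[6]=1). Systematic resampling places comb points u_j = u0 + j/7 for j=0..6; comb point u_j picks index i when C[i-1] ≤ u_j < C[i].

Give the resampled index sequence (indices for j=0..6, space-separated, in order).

C = [5/24, 7/12, 7/12, 17/24, 5/6, 5/6, 1]
j=0: u_0=1/140 ∈ [0, 5/24) → index 0
j=1: u_1=3/20 ∈ [0, 5/24) → index 0
j=2: u_2=41/140 ∈ [5/24, 7/12) → index 1
j=3: u_3=61/140 ∈ [5/24, 7/12) → index 1
j=4: u_4=81/140 ∈ [5/24, 7/12) → index 1
j=5: u_5=101/140 ∈ [17/24, 5/6) → index 4
j=6: u_6=121/140 ∈ [5/6, 1) → index 6

0 0 1 1 1 4 6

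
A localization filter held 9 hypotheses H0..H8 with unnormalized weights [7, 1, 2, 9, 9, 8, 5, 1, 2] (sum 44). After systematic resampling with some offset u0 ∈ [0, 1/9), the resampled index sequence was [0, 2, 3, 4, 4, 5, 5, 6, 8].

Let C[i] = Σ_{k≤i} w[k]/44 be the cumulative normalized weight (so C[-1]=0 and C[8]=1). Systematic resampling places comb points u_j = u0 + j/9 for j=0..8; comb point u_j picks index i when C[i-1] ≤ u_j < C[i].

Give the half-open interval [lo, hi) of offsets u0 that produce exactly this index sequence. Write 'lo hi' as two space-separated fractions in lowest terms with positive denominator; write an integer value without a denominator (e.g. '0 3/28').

C = [7/44, 2/11, 5/22, 19/44, 7/11, 9/11, 41/44, 21/22, 1]
j=0 picked index 0: u0 ∈ [0, 7/44)
j=1 picked index 2: u0 ∈ [7/99, 23/198)
j=2 picked index 3: u0 ∈ [1/198, 83/396)
j=3 picked index 4: u0 ∈ [13/132, 10/33)
j=4 picked index 4: u0 ∈ [-5/396, 19/99)
j=5 picked index 5: u0 ∈ [8/99, 26/99)
j=6 picked index 5: u0 ∈ [-1/33, 5/33)
j=7 picked index 6: u0 ∈ [4/99, 61/396)
j=8 picked index 8: u0 ∈ [13/198, 1/9)
intersection: [13/132, 1/9)

13/132 1/9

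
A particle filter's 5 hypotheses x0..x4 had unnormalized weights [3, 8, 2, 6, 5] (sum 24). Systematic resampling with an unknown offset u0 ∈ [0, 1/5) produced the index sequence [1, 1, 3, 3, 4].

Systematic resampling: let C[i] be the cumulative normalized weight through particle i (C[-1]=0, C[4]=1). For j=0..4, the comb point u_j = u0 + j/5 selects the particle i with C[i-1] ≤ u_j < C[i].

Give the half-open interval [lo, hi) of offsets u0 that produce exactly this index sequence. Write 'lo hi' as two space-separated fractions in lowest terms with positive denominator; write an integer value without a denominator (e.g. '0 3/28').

C = [1/8, 11/24, 13/24, 19/24, 1]
j=0 picked index 1: u0 ∈ [1/8, 11/24)
j=1 picked index 1: u0 ∈ [-3/40, 31/120)
j=2 picked index 3: u0 ∈ [17/120, 47/120)
j=3 picked index 3: u0 ∈ [-7/120, 23/120)
j=4 picked index 4: u0 ∈ [-1/120, 1/5)
intersection: [17/120, 23/120)

17/120 23/120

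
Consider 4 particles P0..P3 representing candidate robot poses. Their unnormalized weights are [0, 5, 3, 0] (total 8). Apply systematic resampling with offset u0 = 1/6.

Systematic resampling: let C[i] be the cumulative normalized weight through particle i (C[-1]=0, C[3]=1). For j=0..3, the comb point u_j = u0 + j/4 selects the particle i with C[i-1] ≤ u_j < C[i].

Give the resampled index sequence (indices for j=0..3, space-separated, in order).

C = [0, 5/8, 1, 1]
j=0: u_0=1/6 ∈ [0, 5/8) → index 1
j=1: u_1=5/12 ∈ [0, 5/8) → index 1
j=2: u_2=2/3 ∈ [5/8, 1) → index 2
j=3: u_3=11/12 ∈ [5/8, 1) → index 2

1 1 2 2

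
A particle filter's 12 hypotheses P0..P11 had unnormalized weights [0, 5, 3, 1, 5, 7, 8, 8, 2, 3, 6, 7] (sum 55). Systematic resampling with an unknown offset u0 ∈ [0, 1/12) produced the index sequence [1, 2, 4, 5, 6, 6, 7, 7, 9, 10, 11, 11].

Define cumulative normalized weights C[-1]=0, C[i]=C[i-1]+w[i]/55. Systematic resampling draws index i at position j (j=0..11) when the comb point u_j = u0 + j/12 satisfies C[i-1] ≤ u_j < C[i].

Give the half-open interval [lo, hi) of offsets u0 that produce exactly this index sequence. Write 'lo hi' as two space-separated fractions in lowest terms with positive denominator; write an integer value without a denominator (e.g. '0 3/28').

8/165 41/660

C = [0, 1/11, 8/55, 9/55, 14/55, 21/55, 29/55, 37/55, 39/55, 42/55, 48/55, 1]
j=0 picked index 1: u0 ∈ [0, 1/11)
j=1 picked index 2: u0 ∈ [1/132, 41/660)
j=2 picked index 4: u0 ∈ [-1/330, 29/330)
j=3 picked index 5: u0 ∈ [1/220, 29/220)
j=4 picked index 6: u0 ∈ [8/165, 32/165)
j=5 picked index 6: u0 ∈ [-23/660, 73/660)
j=6 picked index 7: u0 ∈ [3/110, 19/110)
j=7 picked index 7: u0 ∈ [-37/660, 59/660)
j=8 picked index 9: u0 ∈ [7/165, 16/165)
j=9 picked index 10: u0 ∈ [3/220, 27/220)
j=10 picked index 11: u0 ∈ [13/330, 1/6)
j=11 picked index 11: u0 ∈ [-29/660, 1/12)
intersection: [8/165, 41/660)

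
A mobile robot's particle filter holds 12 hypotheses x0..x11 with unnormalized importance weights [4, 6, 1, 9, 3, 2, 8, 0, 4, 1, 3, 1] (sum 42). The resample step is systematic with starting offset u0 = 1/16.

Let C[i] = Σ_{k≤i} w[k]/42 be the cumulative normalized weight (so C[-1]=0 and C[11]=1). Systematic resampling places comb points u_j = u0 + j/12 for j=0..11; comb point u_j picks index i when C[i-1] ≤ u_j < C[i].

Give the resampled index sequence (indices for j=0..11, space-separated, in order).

0 1 1 3 3 4 5 6 6 8 9 11

C = [2/21, 5/21, 11/42, 10/21, 23/42, 25/42, 11/14, 11/14, 37/42, 19/21, 41/42, 1]
j=0: u_0=1/16 ∈ [0, 2/21) → index 0
j=1: u_1=7/48 ∈ [2/21, 5/21) → index 1
j=2: u_2=11/48 ∈ [2/21, 5/21) → index 1
j=3: u_3=5/16 ∈ [11/42, 10/21) → index 3
j=4: u_4=19/48 ∈ [11/42, 10/21) → index 3
j=5: u_5=23/48 ∈ [10/21, 23/42) → index 4
j=6: u_6=9/16 ∈ [23/42, 25/42) → index 5
j=7: u_7=31/48 ∈ [25/42, 11/14) → index 6
j=8: u_8=35/48 ∈ [25/42, 11/14) → index 6
j=9: u_9=13/16 ∈ [11/14, 37/42) → index 8
j=10: u_10=43/48 ∈ [37/42, 19/21) → index 9
j=11: u_11=47/48 ∈ [41/42, 1) → index 11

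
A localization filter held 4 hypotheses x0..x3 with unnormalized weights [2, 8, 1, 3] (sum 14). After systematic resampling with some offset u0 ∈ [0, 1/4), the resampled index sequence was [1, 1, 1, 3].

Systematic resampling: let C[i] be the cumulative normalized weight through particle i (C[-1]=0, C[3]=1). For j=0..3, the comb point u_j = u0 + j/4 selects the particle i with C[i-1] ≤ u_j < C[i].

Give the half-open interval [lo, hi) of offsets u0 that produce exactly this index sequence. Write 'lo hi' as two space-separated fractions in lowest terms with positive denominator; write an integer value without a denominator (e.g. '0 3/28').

1/7 3/14

C = [1/7, 5/7, 11/14, 1]
j=0 picked index 1: u0 ∈ [1/7, 5/7)
j=1 picked index 1: u0 ∈ [-3/28, 13/28)
j=2 picked index 1: u0 ∈ [-5/14, 3/14)
j=3 picked index 3: u0 ∈ [1/28, 1/4)
intersection: [1/7, 3/14)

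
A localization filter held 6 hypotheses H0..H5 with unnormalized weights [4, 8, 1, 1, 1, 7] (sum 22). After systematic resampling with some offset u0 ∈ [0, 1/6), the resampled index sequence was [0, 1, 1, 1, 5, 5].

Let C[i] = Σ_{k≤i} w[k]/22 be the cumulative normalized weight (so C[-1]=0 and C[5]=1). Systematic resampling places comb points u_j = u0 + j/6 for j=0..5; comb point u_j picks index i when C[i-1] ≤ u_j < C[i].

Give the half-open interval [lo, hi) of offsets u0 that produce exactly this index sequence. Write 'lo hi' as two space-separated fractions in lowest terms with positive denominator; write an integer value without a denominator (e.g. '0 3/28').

1/66 1/22

C = [2/11, 6/11, 13/22, 7/11, 15/22, 1]
j=0 picked index 0: u0 ∈ [0, 2/11)
j=1 picked index 1: u0 ∈ [1/66, 25/66)
j=2 picked index 1: u0 ∈ [-5/33, 7/33)
j=3 picked index 1: u0 ∈ [-7/22, 1/22)
j=4 picked index 5: u0 ∈ [1/66, 1/3)
j=5 picked index 5: u0 ∈ [-5/33, 1/6)
intersection: [1/66, 1/22)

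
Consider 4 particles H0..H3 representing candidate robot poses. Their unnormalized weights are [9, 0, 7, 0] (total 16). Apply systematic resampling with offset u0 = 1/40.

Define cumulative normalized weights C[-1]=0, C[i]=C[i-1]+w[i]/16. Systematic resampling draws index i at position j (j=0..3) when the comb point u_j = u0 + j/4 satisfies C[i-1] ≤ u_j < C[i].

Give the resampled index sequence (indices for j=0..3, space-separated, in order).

0 0 0 2

C = [9/16, 9/16, 1, 1]
j=0: u_0=1/40 ∈ [0, 9/16) → index 0
j=1: u_1=11/40 ∈ [0, 9/16) → index 0
j=2: u_2=21/40 ∈ [0, 9/16) → index 0
j=3: u_3=31/40 ∈ [9/16, 1) → index 2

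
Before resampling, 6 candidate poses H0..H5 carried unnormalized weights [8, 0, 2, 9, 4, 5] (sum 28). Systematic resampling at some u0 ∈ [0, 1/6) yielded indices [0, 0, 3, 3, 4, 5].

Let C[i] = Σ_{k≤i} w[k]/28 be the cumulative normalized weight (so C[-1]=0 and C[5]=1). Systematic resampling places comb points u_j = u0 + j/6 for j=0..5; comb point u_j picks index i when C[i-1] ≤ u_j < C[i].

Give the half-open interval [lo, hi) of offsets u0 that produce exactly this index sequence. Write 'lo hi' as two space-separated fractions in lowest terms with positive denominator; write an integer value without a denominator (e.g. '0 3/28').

1/42 5/42

C = [2/7, 2/7, 5/14, 19/28, 23/28, 1]
j=0 picked index 0: u0 ∈ [0, 2/7)
j=1 picked index 0: u0 ∈ [-1/6, 5/42)
j=2 picked index 3: u0 ∈ [1/42, 29/84)
j=3 picked index 3: u0 ∈ [-1/7, 5/28)
j=4 picked index 4: u0 ∈ [1/84, 13/84)
j=5 picked index 5: u0 ∈ [-1/84, 1/6)
intersection: [1/42, 5/42)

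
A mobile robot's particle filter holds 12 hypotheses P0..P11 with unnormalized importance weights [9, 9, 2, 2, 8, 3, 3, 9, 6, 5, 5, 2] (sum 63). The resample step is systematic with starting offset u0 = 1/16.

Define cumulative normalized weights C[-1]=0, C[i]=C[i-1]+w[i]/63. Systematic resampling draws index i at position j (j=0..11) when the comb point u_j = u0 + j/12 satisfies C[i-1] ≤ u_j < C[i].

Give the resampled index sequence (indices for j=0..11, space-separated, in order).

0 1 1 2 4 5 6 7 8 9 10 11

C = [1/7, 2/7, 20/63, 22/63, 10/21, 11/21, 4/7, 5/7, 17/21, 8/9, 61/63, 1]
j=0: u_0=1/16 ∈ [0, 1/7) → index 0
j=1: u_1=7/48 ∈ [1/7, 2/7) → index 1
j=2: u_2=11/48 ∈ [1/7, 2/7) → index 1
j=3: u_3=5/16 ∈ [2/7, 20/63) → index 2
j=4: u_4=19/48 ∈ [22/63, 10/21) → index 4
j=5: u_5=23/48 ∈ [10/21, 11/21) → index 5
j=6: u_6=9/16 ∈ [11/21, 4/7) → index 6
j=7: u_7=31/48 ∈ [4/7, 5/7) → index 7
j=8: u_8=35/48 ∈ [5/7, 17/21) → index 8
j=9: u_9=13/16 ∈ [17/21, 8/9) → index 9
j=10: u_10=43/48 ∈ [8/9, 61/63) → index 10
j=11: u_11=47/48 ∈ [61/63, 1) → index 11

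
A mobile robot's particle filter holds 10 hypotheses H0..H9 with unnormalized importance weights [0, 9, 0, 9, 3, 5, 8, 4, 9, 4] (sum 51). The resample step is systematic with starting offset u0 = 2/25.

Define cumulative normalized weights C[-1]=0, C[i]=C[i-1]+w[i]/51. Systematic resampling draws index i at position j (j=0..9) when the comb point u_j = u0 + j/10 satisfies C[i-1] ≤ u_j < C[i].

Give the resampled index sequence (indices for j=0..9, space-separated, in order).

C = [0, 3/17, 3/17, 6/17, 7/17, 26/51, 2/3, 38/51, 47/51, 1]
j=0: u_0=2/25 ∈ [0, 3/17) → index 1
j=1: u_1=9/50 ∈ [3/17, 6/17) → index 3
j=2: u_2=7/25 ∈ [3/17, 6/17) → index 3
j=3: u_3=19/50 ∈ [6/17, 7/17) → index 4
j=4: u_4=12/25 ∈ [7/17, 26/51) → index 5
j=5: u_5=29/50 ∈ [26/51, 2/3) → index 6
j=6: u_6=17/25 ∈ [2/3, 38/51) → index 7
j=7: u_7=39/50 ∈ [38/51, 47/51) → index 8
j=8: u_8=22/25 ∈ [38/51, 47/51) → index 8
j=9: u_9=49/50 ∈ [47/51, 1) → index 9

1 3 3 4 5 6 7 8 8 9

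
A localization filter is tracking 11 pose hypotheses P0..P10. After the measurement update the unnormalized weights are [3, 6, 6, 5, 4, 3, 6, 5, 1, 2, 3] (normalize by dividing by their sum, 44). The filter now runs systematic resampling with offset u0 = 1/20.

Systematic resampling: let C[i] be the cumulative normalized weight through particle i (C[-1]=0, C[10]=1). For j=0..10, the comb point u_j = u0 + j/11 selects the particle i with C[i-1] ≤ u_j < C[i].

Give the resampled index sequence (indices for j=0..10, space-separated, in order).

C = [3/44, 9/44, 15/44, 5/11, 6/11, 27/44, 3/4, 19/22, 39/44, 41/44, 1]
j=0: u_0=1/20 ∈ [0, 3/44) → index 0
j=1: u_1=31/220 ∈ [3/44, 9/44) → index 1
j=2: u_2=51/220 ∈ [9/44, 15/44) → index 2
j=3: u_3=71/220 ∈ [9/44, 15/44) → index 2
j=4: u_4=91/220 ∈ [15/44, 5/11) → index 3
j=5: u_5=111/220 ∈ [5/11, 6/11) → index 4
j=6: u_6=131/220 ∈ [6/11, 27/44) → index 5
j=7: u_7=151/220 ∈ [27/44, 3/4) → index 6
j=8: u_8=171/220 ∈ [3/4, 19/22) → index 7
j=9: u_9=191/220 ∈ [19/22, 39/44) → index 8
j=10: u_10=211/220 ∈ [41/44, 1) → index 10

0 1 2 2 3 4 5 6 7 8 10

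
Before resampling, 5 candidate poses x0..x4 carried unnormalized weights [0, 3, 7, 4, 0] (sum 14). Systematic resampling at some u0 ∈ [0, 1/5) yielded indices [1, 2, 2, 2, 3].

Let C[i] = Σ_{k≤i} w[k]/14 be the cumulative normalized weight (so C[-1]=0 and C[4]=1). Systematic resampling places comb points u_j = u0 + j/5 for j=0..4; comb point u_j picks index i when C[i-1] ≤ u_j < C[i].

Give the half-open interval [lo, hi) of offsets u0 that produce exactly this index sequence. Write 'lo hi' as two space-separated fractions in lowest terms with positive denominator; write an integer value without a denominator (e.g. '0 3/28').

C = [0, 3/14, 5/7, 1, 1]
j=0 picked index 1: u0 ∈ [0, 3/14)
j=1 picked index 2: u0 ∈ [1/70, 18/35)
j=2 picked index 2: u0 ∈ [-13/70, 11/35)
j=3 picked index 2: u0 ∈ [-27/70, 4/35)
j=4 picked index 3: u0 ∈ [-3/35, 1/5)
intersection: [1/70, 4/35)

1/70 4/35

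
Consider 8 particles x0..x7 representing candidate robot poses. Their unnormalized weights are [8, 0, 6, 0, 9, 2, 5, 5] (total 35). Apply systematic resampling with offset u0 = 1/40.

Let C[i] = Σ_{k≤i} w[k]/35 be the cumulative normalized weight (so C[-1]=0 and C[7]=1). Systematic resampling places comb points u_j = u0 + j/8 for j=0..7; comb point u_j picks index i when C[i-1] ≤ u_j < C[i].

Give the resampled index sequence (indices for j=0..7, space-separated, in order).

0 0 2 4 4 4 6 7

C = [8/35, 8/35, 2/5, 2/5, 23/35, 5/7, 6/7, 1]
j=0: u_0=1/40 ∈ [0, 8/35) → index 0
j=1: u_1=3/20 ∈ [0, 8/35) → index 0
j=2: u_2=11/40 ∈ [8/35, 2/5) → index 2
j=3: u_3=2/5 ∈ [2/5, 23/35) → index 4
j=4: u_4=21/40 ∈ [2/5, 23/35) → index 4
j=5: u_5=13/20 ∈ [2/5, 23/35) → index 4
j=6: u_6=31/40 ∈ [5/7, 6/7) → index 6
j=7: u_7=9/10 ∈ [6/7, 1) → index 7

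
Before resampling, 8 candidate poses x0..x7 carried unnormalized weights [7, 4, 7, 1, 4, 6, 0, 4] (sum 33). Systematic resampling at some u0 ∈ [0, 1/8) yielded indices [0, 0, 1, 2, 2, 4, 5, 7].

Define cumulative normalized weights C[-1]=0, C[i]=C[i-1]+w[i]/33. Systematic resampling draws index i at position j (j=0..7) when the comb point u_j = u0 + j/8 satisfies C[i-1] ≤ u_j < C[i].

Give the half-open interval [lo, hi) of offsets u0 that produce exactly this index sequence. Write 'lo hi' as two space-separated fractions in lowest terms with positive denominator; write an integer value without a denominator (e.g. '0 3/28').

C = [7/33, 1/3, 6/11, 19/33, 23/33, 29/33, 29/33, 1]
j=0 picked index 0: u0 ∈ [0, 7/33)
j=1 picked index 0: u0 ∈ [-1/8, 23/264)
j=2 picked index 1: u0 ∈ [-5/132, 1/12)
j=3 picked index 2: u0 ∈ [-1/24, 15/88)
j=4 picked index 2: u0 ∈ [-1/6, 1/22)
j=5 picked index 4: u0 ∈ [-13/264, 19/264)
j=6 picked index 5: u0 ∈ [-7/132, 17/132)
j=7 picked index 7: u0 ∈ [1/264, 1/8)
intersection: [1/264, 1/22)

1/264 1/22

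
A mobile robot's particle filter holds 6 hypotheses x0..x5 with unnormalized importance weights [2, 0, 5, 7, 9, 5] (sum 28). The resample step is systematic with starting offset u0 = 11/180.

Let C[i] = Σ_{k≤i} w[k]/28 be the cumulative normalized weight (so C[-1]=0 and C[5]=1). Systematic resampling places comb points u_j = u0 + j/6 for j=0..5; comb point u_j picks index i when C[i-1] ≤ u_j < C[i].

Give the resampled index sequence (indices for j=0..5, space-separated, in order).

C = [1/14, 1/14, 1/4, 1/2, 23/28, 1]
j=0: u_0=11/180 ∈ [0, 1/14) → index 0
j=1: u_1=41/180 ∈ [1/14, 1/4) → index 2
j=2: u_2=71/180 ∈ [1/4, 1/2) → index 3
j=3: u_3=101/180 ∈ [1/2, 23/28) → index 4
j=4: u_4=131/180 ∈ [1/2, 23/28) → index 4
j=5: u_5=161/180 ∈ [23/28, 1) → index 5

0 2 3 4 4 5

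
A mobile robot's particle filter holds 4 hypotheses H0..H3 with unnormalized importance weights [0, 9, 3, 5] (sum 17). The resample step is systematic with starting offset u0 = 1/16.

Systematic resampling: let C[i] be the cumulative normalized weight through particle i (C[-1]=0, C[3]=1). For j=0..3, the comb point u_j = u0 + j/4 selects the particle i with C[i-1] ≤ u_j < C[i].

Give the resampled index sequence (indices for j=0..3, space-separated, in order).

C = [0, 9/17, 12/17, 1]
j=0: u_0=1/16 ∈ [0, 9/17) → index 1
j=1: u_1=5/16 ∈ [0, 9/17) → index 1
j=2: u_2=9/16 ∈ [9/17, 12/17) → index 2
j=3: u_3=13/16 ∈ [12/17, 1) → index 3

1 1 2 3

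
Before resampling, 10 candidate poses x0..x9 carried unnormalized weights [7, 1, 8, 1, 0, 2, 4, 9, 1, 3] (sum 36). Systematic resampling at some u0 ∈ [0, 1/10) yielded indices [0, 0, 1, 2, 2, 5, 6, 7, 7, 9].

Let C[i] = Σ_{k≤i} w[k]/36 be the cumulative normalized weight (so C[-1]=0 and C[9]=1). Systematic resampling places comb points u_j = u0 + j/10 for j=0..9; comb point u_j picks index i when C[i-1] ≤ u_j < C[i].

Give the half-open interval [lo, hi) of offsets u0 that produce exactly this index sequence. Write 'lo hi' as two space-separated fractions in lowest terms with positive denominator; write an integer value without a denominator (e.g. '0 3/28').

1/60 1/45

C = [7/36, 2/9, 4/9, 17/36, 17/36, 19/36, 23/36, 8/9, 11/12, 1]
j=0 picked index 0: u0 ∈ [0, 7/36)
j=1 picked index 0: u0 ∈ [-1/10, 17/180)
j=2 picked index 1: u0 ∈ [-1/180, 1/45)
j=3 picked index 2: u0 ∈ [-7/90, 13/90)
j=4 picked index 2: u0 ∈ [-8/45, 2/45)
j=5 picked index 5: u0 ∈ [-1/36, 1/36)
j=6 picked index 6: u0 ∈ [-13/180, 7/180)
j=7 picked index 7: u0 ∈ [-11/180, 17/90)
j=8 picked index 7: u0 ∈ [-29/180, 4/45)
j=9 picked index 9: u0 ∈ [1/60, 1/10)
intersection: [1/60, 1/45)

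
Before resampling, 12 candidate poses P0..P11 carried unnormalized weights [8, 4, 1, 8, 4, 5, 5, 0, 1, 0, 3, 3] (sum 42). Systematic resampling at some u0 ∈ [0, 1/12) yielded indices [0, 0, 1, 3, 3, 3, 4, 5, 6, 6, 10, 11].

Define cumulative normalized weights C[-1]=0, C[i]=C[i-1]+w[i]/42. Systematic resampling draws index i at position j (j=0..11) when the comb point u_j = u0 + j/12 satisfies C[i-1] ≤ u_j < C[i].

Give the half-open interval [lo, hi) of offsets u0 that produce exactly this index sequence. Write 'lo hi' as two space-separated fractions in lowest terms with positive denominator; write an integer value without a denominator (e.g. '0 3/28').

C = [4/21, 2/7, 13/42, 1/2, 25/42, 5/7, 5/6, 5/6, 6/7, 6/7, 13/14, 1]
j=0 picked index 0: u0 ∈ [0, 4/21)
j=1 picked index 0: u0 ∈ [-1/12, 3/28)
j=2 picked index 1: u0 ∈ [1/42, 5/42)
j=3 picked index 3: u0 ∈ [5/84, 1/4)
j=4 picked index 3: u0 ∈ [-1/42, 1/6)
j=5 picked index 3: u0 ∈ [-3/28, 1/12)
j=6 picked index 4: u0 ∈ [0, 2/21)
j=7 picked index 5: u0 ∈ [1/84, 11/84)
j=8 picked index 6: u0 ∈ [1/21, 1/6)
j=9 picked index 6: u0 ∈ [-1/28, 1/12)
j=10 picked index 10: u0 ∈ [1/42, 2/21)
j=11 picked index 11: u0 ∈ [1/84, 1/12)
intersection: [5/84, 1/12)

5/84 1/12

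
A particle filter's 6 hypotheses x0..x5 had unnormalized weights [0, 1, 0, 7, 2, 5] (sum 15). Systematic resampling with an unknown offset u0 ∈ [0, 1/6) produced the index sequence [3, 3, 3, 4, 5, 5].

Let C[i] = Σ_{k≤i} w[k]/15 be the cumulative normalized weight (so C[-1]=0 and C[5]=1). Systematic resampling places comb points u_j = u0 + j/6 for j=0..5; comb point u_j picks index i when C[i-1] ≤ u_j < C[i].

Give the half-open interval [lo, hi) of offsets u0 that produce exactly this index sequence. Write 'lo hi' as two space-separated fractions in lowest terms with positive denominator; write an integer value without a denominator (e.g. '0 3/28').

C = [0, 1/15, 1/15, 8/15, 2/3, 1]
j=0 picked index 3: u0 ∈ [1/15, 8/15)
j=1 picked index 3: u0 ∈ [-1/10, 11/30)
j=2 picked index 3: u0 ∈ [-4/15, 1/5)
j=3 picked index 4: u0 ∈ [1/30, 1/6)
j=4 picked index 5: u0 ∈ [0, 1/3)
j=5 picked index 5: u0 ∈ [-1/6, 1/6)
intersection: [1/15, 1/6)

1/15 1/6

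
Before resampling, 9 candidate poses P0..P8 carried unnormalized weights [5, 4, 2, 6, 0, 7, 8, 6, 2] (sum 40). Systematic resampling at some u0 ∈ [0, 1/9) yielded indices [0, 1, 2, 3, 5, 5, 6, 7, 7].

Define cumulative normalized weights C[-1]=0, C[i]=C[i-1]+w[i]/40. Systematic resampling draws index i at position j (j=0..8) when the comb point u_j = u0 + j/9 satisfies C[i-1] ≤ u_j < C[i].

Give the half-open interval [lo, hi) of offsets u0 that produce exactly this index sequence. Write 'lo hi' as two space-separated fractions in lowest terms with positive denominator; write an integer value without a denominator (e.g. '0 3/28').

1/45 2/45

C = [1/8, 9/40, 11/40, 17/40, 17/40, 3/5, 4/5, 19/20, 1]
j=0 picked index 0: u0 ∈ [0, 1/8)
j=1 picked index 1: u0 ∈ [1/72, 41/360)
j=2 picked index 2: u0 ∈ [1/360, 19/360)
j=3 picked index 3: u0 ∈ [-7/120, 11/120)
j=4 picked index 5: u0 ∈ [-7/360, 7/45)
j=5 picked index 5: u0 ∈ [-47/360, 2/45)
j=6 picked index 6: u0 ∈ [-1/15, 2/15)
j=7 picked index 7: u0 ∈ [1/45, 31/180)
j=8 picked index 7: u0 ∈ [-4/45, 11/180)
intersection: [1/45, 2/45)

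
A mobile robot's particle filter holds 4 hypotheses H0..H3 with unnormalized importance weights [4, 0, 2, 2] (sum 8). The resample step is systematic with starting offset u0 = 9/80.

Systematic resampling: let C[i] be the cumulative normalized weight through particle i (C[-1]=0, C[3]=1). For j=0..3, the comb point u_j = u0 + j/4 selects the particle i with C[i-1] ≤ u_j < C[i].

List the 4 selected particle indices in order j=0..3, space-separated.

C = [1/2, 1/2, 3/4, 1]
j=0: u_0=9/80 ∈ [0, 1/2) → index 0
j=1: u_1=29/80 ∈ [0, 1/2) → index 0
j=2: u_2=49/80 ∈ [1/2, 3/4) → index 2
j=3: u_3=69/80 ∈ [3/4, 1) → index 3

0 0 2 3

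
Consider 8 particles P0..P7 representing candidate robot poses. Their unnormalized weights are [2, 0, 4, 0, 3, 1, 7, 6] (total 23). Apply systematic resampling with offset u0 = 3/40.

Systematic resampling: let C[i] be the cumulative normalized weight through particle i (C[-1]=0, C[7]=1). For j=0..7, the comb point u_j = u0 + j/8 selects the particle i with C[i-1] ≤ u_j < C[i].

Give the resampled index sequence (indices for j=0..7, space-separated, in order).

0 2 4 6 6 6 7 7

C = [2/23, 2/23, 6/23, 6/23, 9/23, 10/23, 17/23, 1]
j=0: u_0=3/40 ∈ [0, 2/23) → index 0
j=1: u_1=1/5 ∈ [2/23, 6/23) → index 2
j=2: u_2=13/40 ∈ [6/23, 9/23) → index 4
j=3: u_3=9/20 ∈ [10/23, 17/23) → index 6
j=4: u_4=23/40 ∈ [10/23, 17/23) → index 6
j=5: u_5=7/10 ∈ [10/23, 17/23) → index 6
j=6: u_6=33/40 ∈ [17/23, 1) → index 7
j=7: u_7=19/20 ∈ [17/23, 1) → index 7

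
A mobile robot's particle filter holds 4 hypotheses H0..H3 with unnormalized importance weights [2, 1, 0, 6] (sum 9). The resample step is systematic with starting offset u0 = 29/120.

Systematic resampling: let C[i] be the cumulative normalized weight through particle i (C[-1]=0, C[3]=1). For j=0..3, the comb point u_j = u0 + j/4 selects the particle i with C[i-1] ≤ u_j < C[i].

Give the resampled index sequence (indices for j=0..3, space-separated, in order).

1 3 3 3

C = [2/9, 1/3, 1/3, 1]
j=0: u_0=29/120 ∈ [2/9, 1/3) → index 1
j=1: u_1=59/120 ∈ [1/3, 1) → index 3
j=2: u_2=89/120 ∈ [1/3, 1) → index 3
j=3: u_3=119/120 ∈ [1/3, 1) → index 3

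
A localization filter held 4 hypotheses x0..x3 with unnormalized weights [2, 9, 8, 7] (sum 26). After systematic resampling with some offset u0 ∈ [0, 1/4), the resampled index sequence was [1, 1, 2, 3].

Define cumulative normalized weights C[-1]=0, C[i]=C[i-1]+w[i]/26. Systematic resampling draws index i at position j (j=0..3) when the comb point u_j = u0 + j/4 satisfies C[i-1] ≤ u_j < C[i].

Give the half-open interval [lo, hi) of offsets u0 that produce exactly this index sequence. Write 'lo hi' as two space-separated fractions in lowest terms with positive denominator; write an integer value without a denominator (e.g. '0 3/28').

C = [1/13, 11/26, 19/26, 1]
j=0 picked index 1: u0 ∈ [1/13, 11/26)
j=1 picked index 1: u0 ∈ [-9/52, 9/52)
j=2 picked index 2: u0 ∈ [-1/13, 3/13)
j=3 picked index 3: u0 ∈ [-1/52, 1/4)
intersection: [1/13, 9/52)

1/13 9/52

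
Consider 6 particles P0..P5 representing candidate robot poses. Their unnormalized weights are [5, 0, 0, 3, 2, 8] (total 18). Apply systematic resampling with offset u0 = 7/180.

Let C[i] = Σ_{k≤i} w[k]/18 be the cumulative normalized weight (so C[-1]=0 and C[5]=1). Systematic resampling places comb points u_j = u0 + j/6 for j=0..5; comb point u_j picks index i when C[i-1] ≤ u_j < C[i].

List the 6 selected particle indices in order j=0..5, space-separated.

C = [5/18, 5/18, 5/18, 4/9, 5/9, 1]
j=0: u_0=7/180 ∈ [0, 5/18) → index 0
j=1: u_1=37/180 ∈ [0, 5/18) → index 0
j=2: u_2=67/180 ∈ [5/18, 4/9) → index 3
j=3: u_3=97/180 ∈ [4/9, 5/9) → index 4
j=4: u_4=127/180 ∈ [5/9, 1) → index 5
j=5: u_5=157/180 ∈ [5/9, 1) → index 5

0 0 3 4 5 5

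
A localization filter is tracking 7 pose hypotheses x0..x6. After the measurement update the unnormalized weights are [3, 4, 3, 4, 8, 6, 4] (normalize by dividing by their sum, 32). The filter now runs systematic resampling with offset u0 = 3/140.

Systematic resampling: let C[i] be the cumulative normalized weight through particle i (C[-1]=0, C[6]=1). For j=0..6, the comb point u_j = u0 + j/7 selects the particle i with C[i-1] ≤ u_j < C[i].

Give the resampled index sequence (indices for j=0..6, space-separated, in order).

C = [3/32, 7/32, 5/16, 7/16, 11/16, 7/8, 1]
j=0: u_0=3/140 ∈ [0, 3/32) → index 0
j=1: u_1=23/140 ∈ [3/32, 7/32) → index 1
j=2: u_2=43/140 ∈ [7/32, 5/16) → index 2
j=3: u_3=9/20 ∈ [7/16, 11/16) → index 4
j=4: u_4=83/140 ∈ [7/16, 11/16) → index 4
j=5: u_5=103/140 ∈ [11/16, 7/8) → index 5
j=6: u_6=123/140 ∈ [7/8, 1) → index 6

0 1 2 4 4 5 6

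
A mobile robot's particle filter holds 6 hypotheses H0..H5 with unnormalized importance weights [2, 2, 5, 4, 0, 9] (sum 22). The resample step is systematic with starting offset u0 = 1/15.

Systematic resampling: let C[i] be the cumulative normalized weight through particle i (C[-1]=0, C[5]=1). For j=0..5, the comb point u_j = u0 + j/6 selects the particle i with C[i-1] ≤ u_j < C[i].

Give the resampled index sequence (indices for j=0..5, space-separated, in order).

0 2 2 3 5 5

C = [1/11, 2/11, 9/22, 13/22, 13/22, 1]
j=0: u_0=1/15 ∈ [0, 1/11) → index 0
j=1: u_1=7/30 ∈ [2/11, 9/22) → index 2
j=2: u_2=2/5 ∈ [2/11, 9/22) → index 2
j=3: u_3=17/30 ∈ [9/22, 13/22) → index 3
j=4: u_4=11/15 ∈ [13/22, 1) → index 5
j=5: u_5=9/10 ∈ [13/22, 1) → index 5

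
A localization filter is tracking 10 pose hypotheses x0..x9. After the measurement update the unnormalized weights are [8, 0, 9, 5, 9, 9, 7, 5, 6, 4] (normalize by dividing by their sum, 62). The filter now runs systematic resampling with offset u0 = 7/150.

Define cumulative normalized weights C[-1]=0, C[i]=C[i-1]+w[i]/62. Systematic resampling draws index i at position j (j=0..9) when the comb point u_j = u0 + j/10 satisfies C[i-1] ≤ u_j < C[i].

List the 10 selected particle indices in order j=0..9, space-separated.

C = [4/31, 4/31, 17/62, 11/31, 1/2, 20/31, 47/62, 26/31, 29/31, 1]
j=0: u_0=7/150 ∈ [0, 4/31) → index 0
j=1: u_1=11/75 ∈ [4/31, 17/62) → index 2
j=2: u_2=37/150 ∈ [4/31, 17/62) → index 2
j=3: u_3=26/75 ∈ [17/62, 11/31) → index 3
j=4: u_4=67/150 ∈ [11/31, 1/2) → index 4
j=5: u_5=41/75 ∈ [1/2, 20/31) → index 5
j=6: u_6=97/150 ∈ [20/31, 47/62) → index 6
j=7: u_7=56/75 ∈ [20/31, 47/62) → index 6
j=8: u_8=127/150 ∈ [26/31, 29/31) → index 8
j=9: u_9=71/75 ∈ [29/31, 1) → index 9

0 2 2 3 4 5 6 6 8 9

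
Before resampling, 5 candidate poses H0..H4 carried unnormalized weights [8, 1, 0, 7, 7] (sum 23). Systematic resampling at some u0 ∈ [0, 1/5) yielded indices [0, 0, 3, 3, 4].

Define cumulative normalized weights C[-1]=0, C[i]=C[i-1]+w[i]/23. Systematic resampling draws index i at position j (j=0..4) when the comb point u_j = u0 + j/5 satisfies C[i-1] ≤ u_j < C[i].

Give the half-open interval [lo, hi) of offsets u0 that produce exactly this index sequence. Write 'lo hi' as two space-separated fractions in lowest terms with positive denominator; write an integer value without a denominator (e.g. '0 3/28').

C = [8/23, 9/23, 9/23, 16/23, 1]
j=0 picked index 0: u0 ∈ [0, 8/23)
j=1 picked index 0: u0 ∈ [-1/5, 17/115)
j=2 picked index 3: u0 ∈ [-1/115, 34/115)
j=3 picked index 3: u0 ∈ [-24/115, 11/115)
j=4 picked index 4: u0 ∈ [-12/115, 1/5)
intersection: [0, 11/115)

0 11/115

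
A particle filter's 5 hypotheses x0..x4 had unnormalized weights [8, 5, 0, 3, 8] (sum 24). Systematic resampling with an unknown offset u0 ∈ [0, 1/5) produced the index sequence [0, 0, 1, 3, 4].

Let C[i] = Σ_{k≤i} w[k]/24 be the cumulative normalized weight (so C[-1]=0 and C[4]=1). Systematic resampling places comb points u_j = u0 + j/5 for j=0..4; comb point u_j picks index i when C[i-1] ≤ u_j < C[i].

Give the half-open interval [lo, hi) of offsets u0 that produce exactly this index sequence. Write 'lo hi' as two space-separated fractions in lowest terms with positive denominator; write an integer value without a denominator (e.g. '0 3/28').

0 1/15

C = [1/3, 13/24, 13/24, 2/3, 1]
j=0 picked index 0: u0 ∈ [0, 1/3)
j=1 picked index 0: u0 ∈ [-1/5, 2/15)
j=2 picked index 1: u0 ∈ [-1/15, 17/120)
j=3 picked index 3: u0 ∈ [-7/120, 1/15)
j=4 picked index 4: u0 ∈ [-2/15, 1/5)
intersection: [0, 1/15)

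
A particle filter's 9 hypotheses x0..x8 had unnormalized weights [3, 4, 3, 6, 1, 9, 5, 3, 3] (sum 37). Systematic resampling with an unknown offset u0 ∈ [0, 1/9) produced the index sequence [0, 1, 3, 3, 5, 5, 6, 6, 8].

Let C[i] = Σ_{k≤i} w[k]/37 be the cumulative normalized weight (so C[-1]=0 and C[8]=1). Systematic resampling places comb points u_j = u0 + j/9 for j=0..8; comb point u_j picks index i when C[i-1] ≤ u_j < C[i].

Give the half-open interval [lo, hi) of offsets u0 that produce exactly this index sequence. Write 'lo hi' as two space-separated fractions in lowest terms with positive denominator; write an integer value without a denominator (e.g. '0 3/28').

16/333 20/333

C = [3/37, 7/37, 10/37, 16/37, 17/37, 26/37, 31/37, 34/37, 1]
j=0 picked index 0: u0 ∈ [0, 3/37)
j=1 picked index 1: u0 ∈ [-10/333, 26/333)
j=2 picked index 3: u0 ∈ [16/333, 70/333)
j=3 picked index 3: u0 ∈ [-7/111, 11/111)
j=4 picked index 5: u0 ∈ [5/333, 86/333)
j=5 picked index 5: u0 ∈ [-32/333, 49/333)
j=6 picked index 6: u0 ∈ [4/111, 19/111)
j=7 picked index 6: u0 ∈ [-25/333, 20/333)
j=8 picked index 8: u0 ∈ [10/333, 1/9)
intersection: [16/333, 20/333)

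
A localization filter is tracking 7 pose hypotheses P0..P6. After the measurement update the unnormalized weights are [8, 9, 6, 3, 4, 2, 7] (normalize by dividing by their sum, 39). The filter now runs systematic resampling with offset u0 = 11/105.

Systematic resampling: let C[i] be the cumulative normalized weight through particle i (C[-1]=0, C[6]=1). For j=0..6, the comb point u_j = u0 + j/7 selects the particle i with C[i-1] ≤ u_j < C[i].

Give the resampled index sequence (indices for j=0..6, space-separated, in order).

0 1 1 2 4 5 6

C = [8/39, 17/39, 23/39, 2/3, 10/13, 32/39, 1]
j=0: u_0=11/105 ∈ [0, 8/39) → index 0
j=1: u_1=26/105 ∈ [8/39, 17/39) → index 1
j=2: u_2=41/105 ∈ [8/39, 17/39) → index 1
j=3: u_3=8/15 ∈ [17/39, 23/39) → index 2
j=4: u_4=71/105 ∈ [2/3, 10/13) → index 4
j=5: u_5=86/105 ∈ [10/13, 32/39) → index 5
j=6: u_6=101/105 ∈ [32/39, 1) → index 6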